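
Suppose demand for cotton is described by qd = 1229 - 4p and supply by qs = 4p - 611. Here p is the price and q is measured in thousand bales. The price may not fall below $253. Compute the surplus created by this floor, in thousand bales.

In a free market, 1229 - 4p = 4p - 611 gives the equilibrium p* = 230, q* = 309.
The floor of 253 is above the equilibrium price 230, so it binds.
At p = 253: qd = 1229 - 4·253 = 217 and qs = 4·253 - 611 = 401.
Surplus = qs - qd = 401 - 217 = 184.

184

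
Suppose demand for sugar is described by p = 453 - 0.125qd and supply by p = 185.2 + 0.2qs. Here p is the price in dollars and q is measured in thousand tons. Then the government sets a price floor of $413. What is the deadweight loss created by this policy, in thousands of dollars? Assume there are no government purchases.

41277.6

Rearranging demand gives qd = 3624 - 8p; rearranging supply gives qs = 5p - 926. Equilibrium: 3624 - 8p = 5p - 926, so 4550 = 13p and p* = 350, q* = 824.
The floor of 413 is above the equilibrium price 350, so it binds.
At p = 413: qd = 3624 - 8·413 = 320 and qs = 5·413 - 926 = 1139.
Quantity traded falls to 320. At q = 320 the demand price is (3624 - 320)/8 = 413 and the supply price is (926 + 320)/5 = 249.2.
Deadweight loss = ½ · (413 - 249.2) · (824 - 320) = ½ · 163.8 · 504 = 41277.6.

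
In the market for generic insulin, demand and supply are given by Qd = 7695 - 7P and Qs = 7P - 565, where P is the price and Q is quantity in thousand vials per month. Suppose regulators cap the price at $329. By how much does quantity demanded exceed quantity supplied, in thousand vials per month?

3654

Equilibrium: 7695 - 7P = 7P - 565, so 8260 = 14P and P* = 590, Q* = 3565.
The ceiling of 329 is below the equilibrium price 590, so it binds.
At P = 329: Qd = 7695 - 7·329 = 5392 and Qs = 7·329 - 565 = 1738.
Shortage = Qd - Qs = 5392 - 1738 = 3654.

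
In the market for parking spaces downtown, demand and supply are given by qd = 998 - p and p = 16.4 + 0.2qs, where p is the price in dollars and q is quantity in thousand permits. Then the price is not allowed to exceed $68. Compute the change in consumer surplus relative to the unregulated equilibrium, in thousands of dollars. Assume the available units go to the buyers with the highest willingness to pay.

Rearranging supply gives qs = 5p - 82. In a free market, 998 - p = 5p - 82 gives the equilibrium p* = 180, q* = 818.
The ceiling of 68 is below the equilibrium price 180, so it binds.
At p = 68: qd = 998 - 68 = 930 and qs = 5·68 - 82 = 258.
Consumer surplus without the control is ½ · (998 - 180) · 818 = 334562.
With the ceiling, 258 units are sold at 68 (assume they go to the highest-value buyers). The demand price at q = 258 is 740, so CS = ½ · [(998 - 68) + (740 - 68)] · 258 = 206658.
Change in consumer surplus = 206658 - 334562 = -127904.

-127904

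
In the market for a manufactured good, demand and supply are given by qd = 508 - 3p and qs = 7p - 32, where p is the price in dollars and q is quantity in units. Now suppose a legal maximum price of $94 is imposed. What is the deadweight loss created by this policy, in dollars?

In a free market, 508 - 3p = 7p - 32 gives the equilibrium p* = 54, q* = 346.
The ceiling of 94 is above the equilibrium price 54, so it is not binding; the market clears at p* = 54, q* = 346.
Since the control does not bind, no trades are prevented and deadweight loss is zero.

0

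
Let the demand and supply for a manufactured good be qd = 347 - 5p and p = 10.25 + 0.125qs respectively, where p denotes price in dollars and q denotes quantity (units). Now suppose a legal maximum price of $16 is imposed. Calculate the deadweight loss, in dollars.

3005.6

Rearranging supply gives qs = 8p - 82. Setting quantity demanded equal to quantity supplied, 347 - 5p = 8p - 82, gives p* = 33 and q* = 182.
Since 16 < 33, the ceiling is binding.
At p = 16: qd = 347 - 5·16 = 267 and qs = 8·16 - 82 = 46.
Quantity traded falls to 46. At q = 46 the demand price is (347 - 46)/5 = 60.2 and the supply price is (82 + 46)/8 = 16.
Deadweight loss = ½ · (60.2 - 16) · (182 - 46) = ½ · 44.2 · 136 = 3005.6.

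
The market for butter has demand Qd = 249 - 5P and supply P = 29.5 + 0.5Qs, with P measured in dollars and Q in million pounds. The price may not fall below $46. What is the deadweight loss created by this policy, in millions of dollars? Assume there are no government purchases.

Rearranging supply gives Qs = 2P - 59. In a free market, 249 - 5P = 2P - 59 gives the equilibrium P* = 44, Q* = 29.
Because the floor (46) lies above the market-clearing price, it is binding.
At P = 46: Qd = 249 - 5·46 = 19 and Qs = 2·46 - 59 = 33.
Quantity traded falls to 19. At Q = 19 the demand price is (249 - 19)/5 = 46 and the supply price is (59 + 19)/2 = 39.
Deadweight loss = ½ · (46 - 39) · (29 - 19) = ½ · 7 · 10 = 35.

35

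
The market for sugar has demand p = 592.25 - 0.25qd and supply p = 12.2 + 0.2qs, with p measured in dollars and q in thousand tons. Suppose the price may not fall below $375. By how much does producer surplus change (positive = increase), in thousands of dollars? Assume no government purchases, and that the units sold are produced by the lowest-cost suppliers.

Rearranging demand gives qd = 2369 - 4p; rearranging supply gives qs = 5p - 61. Setting quantity demanded equal to quantity supplied, 2369 - 4p = 5p - 61, gives p* = 270 and q* = 1289.
The floor of 375 is above the equilibrium price 270, so it binds.
At p = 375: qd = 2369 - 4·375 = 869 and qs = 5·375 - 61 = 1814.
Producer surplus without the control is ½ · (270 - 12.2) · 1289 = 166152.1.
With the floor, 869 units are sold at 375. The supply price at q = 869 is 186, so PS = ½ · [(375 - 12.2) + (375 - 186)] · 869 = 239757.1.
Change in producer surplus = 239757.1 - 166152.1 = 73605.

73605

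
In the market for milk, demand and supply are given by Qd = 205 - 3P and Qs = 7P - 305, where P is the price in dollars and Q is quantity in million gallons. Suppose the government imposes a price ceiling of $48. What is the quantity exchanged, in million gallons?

Equilibrium: 205 - 3P = 7P - 305, so 510 = 10P and P* = 51, Q* = 52.
Because the ceiling (48) lies below the market-clearing price, it is binding.
At P = 48: Qd = 205 - 3·48 = 61 and Qs = 7·48 - 305 = 31.
The quantity actually transacted is the short side, supply: 31.

31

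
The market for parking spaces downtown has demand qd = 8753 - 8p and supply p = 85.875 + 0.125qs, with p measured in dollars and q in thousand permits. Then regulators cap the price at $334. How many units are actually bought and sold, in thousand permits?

1985

Rearranging supply gives qs = 8p - 687. In a free market, 8753 - 8p = 8p - 687 gives the equilibrium p* = 590, q* = 4033.
The ceiling of 334 is below the equilibrium price 590, so it binds.
At p = 334: qd = 8753 - 8·334 = 6081 and qs = 8·334 - 687 = 1985.
The quantity actually transacted is the short side, supply: 1985.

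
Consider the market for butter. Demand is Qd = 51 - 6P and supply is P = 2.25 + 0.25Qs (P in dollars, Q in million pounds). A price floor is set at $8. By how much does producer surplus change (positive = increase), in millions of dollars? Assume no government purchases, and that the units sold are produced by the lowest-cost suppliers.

-12

Rearranging supply gives Qs = 4P - 9. Equilibrium: 51 - 6P = 4P - 9, so 60 = 10P and P* = 6, Q* = 15.
The floor of 8 is above the equilibrium price 6, so it binds.
At P = 8: Qd = 51 - 6·8 = 3 and Qs = 4·8 - 9 = 23.
Producer surplus without the control is ½ · (6 - 2.25) · 15 = 28.125.
With the floor, 3 units are sold at 8. The supply price at Q = 3 is 3, so PS = ½ · [(8 - 2.25) + (8 - 3)] · 3 = 16.125.
Change in producer surplus = 16.125 - 28.125 = -12.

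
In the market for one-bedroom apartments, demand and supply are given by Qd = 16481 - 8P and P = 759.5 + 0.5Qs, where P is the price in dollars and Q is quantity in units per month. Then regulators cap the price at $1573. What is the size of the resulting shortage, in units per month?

Rearranging supply gives Qs = 2P - 1519. Setting quantity demanded equal to quantity supplied, 16481 - 8P = 2P - 1519, gives P* = 1800 and Q* = 2081.
Because the ceiling (1573) lies below the market-clearing price, it is binding.
At P = 1573: Qd = 16481 - 8·1573 = 3897 and Qs = 2·1573 - 1519 = 1627.
Shortage = Qd - Qs = 3897 - 1627 = 2270.

2270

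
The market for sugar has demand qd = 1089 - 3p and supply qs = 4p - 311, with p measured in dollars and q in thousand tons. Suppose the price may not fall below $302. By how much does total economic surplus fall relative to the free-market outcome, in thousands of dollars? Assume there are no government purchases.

27310.5

In a free market, 1089 - 3p = 4p - 311 gives the equilibrium p* = 200, q* = 489.
Because the floor (302) lies above the market-clearing price, it is binding.
At p = 302: qd = 1089 - 3·302 = 183 and qs = 4·302 - 311 = 897.
Quantity traded falls to 183. At q = 183 the demand price is (1089 - 183)/3 = 302 and the supply price is (311 + 183)/4 = 123.5.
Deadweight loss = ½ · (302 - 123.5) · (489 - 183) = ½ · 178.5 · 306 = 27310.5.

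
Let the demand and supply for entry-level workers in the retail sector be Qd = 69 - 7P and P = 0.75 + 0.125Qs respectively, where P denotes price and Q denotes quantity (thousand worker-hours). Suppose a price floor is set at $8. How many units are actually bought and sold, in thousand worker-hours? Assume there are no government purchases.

Rearranging supply gives Qs = 8P - 6. Without the control the market clears where 69 - 7P = 8P - 6, i.e. P* = 5 and Q* = 34.
Since 8 > 5, the floor is binding.
At P = 8: Qd = 69 - 7·8 = 13 and Qs = 8·8 - 6 = 58.
The quantity actually transacted is the short side, demand: 13.

13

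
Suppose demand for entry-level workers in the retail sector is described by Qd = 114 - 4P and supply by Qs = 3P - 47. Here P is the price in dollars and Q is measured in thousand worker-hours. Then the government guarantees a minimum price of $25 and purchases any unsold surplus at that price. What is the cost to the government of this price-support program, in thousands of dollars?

Setting quantity demanded equal to quantity supplied, 114 - 4P = 3P - 47, gives P* = 23 and Q* = 22.
The floor of 25 is above the equilibrium price 23, so it binds.
At P = 25: Qd = 114 - 4·25 = 14 and Qs = 3·25 - 47 = 28.
Surplus = Qs - Qd = 14.
Government expenditure = surplus × support price = 14 × 25 = 350.

350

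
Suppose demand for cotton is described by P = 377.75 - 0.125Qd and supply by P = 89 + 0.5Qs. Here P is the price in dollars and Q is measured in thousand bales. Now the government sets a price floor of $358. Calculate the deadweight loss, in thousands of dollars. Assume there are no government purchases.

Rearranging demand gives Qd = 3022 - 8P; rearranging supply gives Qs = 2P - 178. Setting quantity demanded equal to quantity supplied, 3022 - 8P = 2P - 178, gives P* = 320 and Q* = 462.
Because the floor (358) lies above the market-clearing price, it is binding.
At P = 358: Qd = 3022 - 8·358 = 158 and Qs = 2·358 - 178 = 538.
Quantity traded falls to 158. At Q = 158 the demand price is (3022 - 158)/8 = 358 and the supply price is (178 + 158)/2 = 168.
Deadweight loss = ½ · (358 - 168) · (462 - 158) = ½ · 190 · 304 = 28880.

28880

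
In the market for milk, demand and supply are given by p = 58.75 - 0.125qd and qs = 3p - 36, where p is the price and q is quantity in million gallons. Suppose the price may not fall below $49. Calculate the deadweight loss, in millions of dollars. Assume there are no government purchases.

Rearranging demand gives qd = 470 - 8p. Setting quantity demanded equal to quantity supplied, 470 - 8p = 3p - 36, gives p* = 46 and q* = 102.
The floor of 49 is above the equilibrium price 46, so it binds.
At p = 49: qd = 470 - 8·49 = 78 and qs = 3·49 - 36 = 111.
Quantity traded falls to 78. At q = 78 the demand price is (470 - 78)/8 = 49 and the supply price is (36 + 78)/3 = 38.
Deadweight loss = ½ · (49 - 38) · (102 - 78) = ½ · 11 · 24 = 132.

132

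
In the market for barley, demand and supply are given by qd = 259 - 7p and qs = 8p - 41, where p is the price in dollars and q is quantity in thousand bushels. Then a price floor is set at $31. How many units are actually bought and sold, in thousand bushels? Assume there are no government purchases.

42

In a free market, 259 - 7p = 8p - 41 gives the equilibrium p* = 20, q* = 119.
Since 31 > 20, the floor is binding.
At p = 31: qd = 259 - 7·31 = 42 and qs = 8·31 - 41 = 207.
The quantity actually transacted is the short side, demand: 42.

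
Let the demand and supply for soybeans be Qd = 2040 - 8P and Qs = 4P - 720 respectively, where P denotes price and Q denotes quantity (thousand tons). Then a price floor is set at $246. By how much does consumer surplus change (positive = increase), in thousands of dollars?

-2176

Setting quantity demanded equal to quantity supplied, 2040 - 8P = 4P - 720, gives P* = 230 and Q* = 200.
The floor of 246 is above the equilibrium price 230, so it binds.
At P = 246: Qd = 2040 - 8·246 = 72 and Qs = 4·246 - 720 = 264.
Consumer surplus without the control is ½ · (255 - 230) · 200 = 2500.
With the floor, consumers buy 72 units at 246, so CS = ½ · (255 - 246) · 72 = 324.
Change in consumer surplus = 324 - 2500 = -2176.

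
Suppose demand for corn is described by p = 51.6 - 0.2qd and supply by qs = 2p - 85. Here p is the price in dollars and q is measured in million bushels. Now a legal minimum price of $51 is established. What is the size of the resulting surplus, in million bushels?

Rearranging demand gives qd = 258 - 5p. In a free market, 258 - 5p = 2p - 85 gives the equilibrium p* = 49, q* = 13.
Since 51 > 49, the floor is binding.
At p = 51: qd = 258 - 5·51 = 3 and qs = 2·51 - 85 = 17.
Surplus = qs - qd = 17 - 3 = 14.

14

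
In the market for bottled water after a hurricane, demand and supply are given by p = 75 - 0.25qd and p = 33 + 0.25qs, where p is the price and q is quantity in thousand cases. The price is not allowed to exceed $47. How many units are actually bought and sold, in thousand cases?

Rearranging demand gives qd = 300 - 4p; rearranging supply gives qs = 4p - 132. Equilibrium: 300 - 4p = 4p - 132, so 432 = 8p and p* = 54, q* = 84.
Because the ceiling (47) lies below the market-clearing price, it is binding.
At p = 47: qd = 300 - 4·47 = 112 and qs = 4·47 - 132 = 56.
The quantity actually transacted is the short side, supply: 56.

56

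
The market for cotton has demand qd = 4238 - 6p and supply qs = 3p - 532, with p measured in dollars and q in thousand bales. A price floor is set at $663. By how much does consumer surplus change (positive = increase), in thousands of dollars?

In a free market, 4238 - 6p = 3p - 532 gives the equilibrium p* = 530, q* = 1058.
Because the floor (663) lies above the market-clearing price, it is binding.
At p = 663: qd = 4238 - 6·663 = 260 and qs = 3·663 - 532 = 1457.
Consumer surplus without the control is ½ · (2119/3 - 530) · 1058 = 279841/3.
With the floor, consumers buy 260 units at 663, so CS = ½ · (2119/3 - 663) · 260 = 16900/3.
Change in consumer surplus = 16900/3 - 279841/3 = -87647.

-87647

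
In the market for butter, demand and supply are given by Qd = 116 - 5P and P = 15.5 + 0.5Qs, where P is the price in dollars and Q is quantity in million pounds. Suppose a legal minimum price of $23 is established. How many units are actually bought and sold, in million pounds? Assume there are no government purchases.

Rearranging supply gives Qs = 2P - 31. Setting quantity demanded equal to quantity supplied, 116 - 5P = 2P - 31, gives P* = 21 and Q* = 11.
Because the floor (23) lies above the market-clearing price, it is binding.
At P = 23: Qd = 116 - 5·23 = 1 and Qs = 2·23 - 31 = 15.
The quantity actually transacted is the short side, demand: 1.

1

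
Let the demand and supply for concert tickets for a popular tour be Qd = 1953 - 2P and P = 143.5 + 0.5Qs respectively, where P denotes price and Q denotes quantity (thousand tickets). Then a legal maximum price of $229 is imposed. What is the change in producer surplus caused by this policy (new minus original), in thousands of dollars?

Rearranging supply gives Qs = 2P - 287. In a free market, 1953 - 2P = 2P - 287 gives the equilibrium P* = 560, Q* = 833.
Since 229 < 560, the ceiling is binding.
At P = 229: Qd = 1953 - 2·229 = 1495 and Qs = 2·229 - 287 = 171.
Producer surplus without the control is ½ · (560 - 143.5) · 833 = 173472.25.
With the ceiling, producers sell 171 units at 229, so PS = ½ · (229 - 143.5) · 171 = 7310.25.
Change in producer surplus = 7310.25 - 173472.25 = -166162.

-166162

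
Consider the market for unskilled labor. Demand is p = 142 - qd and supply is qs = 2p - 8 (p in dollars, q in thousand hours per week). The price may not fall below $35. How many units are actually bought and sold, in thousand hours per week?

Rearranging demand gives qd = 142 - p. Equilibrium: 142 - p = 2p - 8, so 150 = 3p and p* = 50, q* = 92.
The floor of 35 is below the equilibrium price 50, so it is not binding; the market clears at p* = 50, q* = 92.

92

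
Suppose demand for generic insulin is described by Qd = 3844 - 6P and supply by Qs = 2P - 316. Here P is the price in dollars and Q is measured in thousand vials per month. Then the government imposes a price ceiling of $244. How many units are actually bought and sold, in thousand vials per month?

172

Setting quantity demanded equal to quantity supplied, 3844 - 6P = 2P - 316, gives P* = 520 and Q* = 724.
The ceiling of 244 is below the equilibrium price 520, so it binds.
At P = 244: Qd = 3844 - 6·244 = 2380 and Qs = 2·244 - 316 = 172.
The quantity actually transacted is the short side, supply: 172.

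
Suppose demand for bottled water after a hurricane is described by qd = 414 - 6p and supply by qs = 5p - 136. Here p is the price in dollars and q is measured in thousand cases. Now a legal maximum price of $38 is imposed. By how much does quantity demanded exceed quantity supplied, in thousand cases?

132

Without the control the market clears where 414 - 6p = 5p - 136, i.e. p* = 50 and q* = 114.
Because the ceiling (38) lies below the market-clearing price, it is binding.
At p = 38: qd = 414 - 6·38 = 186 and qs = 5·38 - 136 = 54.
Shortage = qd - qs = 186 - 54 = 132.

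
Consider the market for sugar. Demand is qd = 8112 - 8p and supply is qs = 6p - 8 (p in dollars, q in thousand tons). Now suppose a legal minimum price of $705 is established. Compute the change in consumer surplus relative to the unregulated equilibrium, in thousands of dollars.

-371500

Setting quantity demanded equal to quantity supplied, 8112 - 8p = 6p - 8, gives p* = 580 and q* = 3472.
Since 705 > 580, the floor is binding.
At p = 705: qd = 8112 - 8·705 = 2472 and qs = 6·705 - 8 = 4222.
Consumer surplus without the control is ½ · (1014 - 580) · 3472 = 753424.
With the floor, consumers buy 2472 units at 705, so CS = ½ · (1014 - 705) · 2472 = 381924.
Change in consumer surplus = 381924 - 753424 = -371500.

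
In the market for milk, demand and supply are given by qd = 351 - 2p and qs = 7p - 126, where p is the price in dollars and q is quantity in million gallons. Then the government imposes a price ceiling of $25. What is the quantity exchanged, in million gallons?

Without the control the market clears where 351 - 2p = 7p - 126, i.e. p* = 53 and q* = 245.
The ceiling of 25 is below the equilibrium price 53, so it binds.
At p = 25: qd = 351 - 2·25 = 301 and qs = 7·25 - 126 = 49.
The quantity actually transacted is the short side, supply: 49.

49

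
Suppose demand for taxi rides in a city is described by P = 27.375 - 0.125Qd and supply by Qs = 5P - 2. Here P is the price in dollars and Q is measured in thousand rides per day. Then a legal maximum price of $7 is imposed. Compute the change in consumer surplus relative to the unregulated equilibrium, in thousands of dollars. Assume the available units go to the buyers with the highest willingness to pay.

173.75

Rearranging demand gives Qd = 219 - 8P. Equilibrium: 219 - 8P = 5P - 2, so 221 = 13P and P* = 17, Q* = 83.
The ceiling of 7 is below the equilibrium price 17, so it binds.
At P = 7: Qd = 219 - 8·7 = 163 and Qs = 5·7 - 2 = 33.
Consumer surplus without the control is ½ · (27.375 - 17) · 83 = 430.5625.
With the ceiling, 33 units are sold at 7 (assume they go to the highest-value buyers). The demand price at Q = 33 is 23.25, so CS = ½ · [(27.375 - 7) + (23.25 - 7)] · 33 = 604.3125.
Change in consumer surplus = 604.3125 - 430.5625 = 173.75.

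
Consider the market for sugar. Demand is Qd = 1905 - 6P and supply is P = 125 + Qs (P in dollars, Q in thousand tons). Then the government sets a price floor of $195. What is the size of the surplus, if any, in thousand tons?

Rearranging supply gives Qs = P - 125. Equilibrium: 1905 - 6P = P - 125, so 2030 = 7P and P* = 290, Q* = 165.
The floor of 195 is below the equilibrium price 290, so it is not binding; the market clears at P* = 290, Q* = 165.
Since the control does not bind, there is no surplus.

0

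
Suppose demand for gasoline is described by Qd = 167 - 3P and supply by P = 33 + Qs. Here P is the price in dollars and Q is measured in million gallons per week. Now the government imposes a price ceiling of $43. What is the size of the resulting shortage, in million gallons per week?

28

Rearranging supply gives Qs = P - 33. Setting quantity demanded equal to quantity supplied, 167 - 3P = P - 33, gives P* = 50 and Q* = 17.
Since 43 < 50, the ceiling is binding.
At P = 43: Qd = 167 - 3·43 = 38 and Qs = 43 - 33 = 10.
Shortage = Qd - Qs = 38 - 10 = 28.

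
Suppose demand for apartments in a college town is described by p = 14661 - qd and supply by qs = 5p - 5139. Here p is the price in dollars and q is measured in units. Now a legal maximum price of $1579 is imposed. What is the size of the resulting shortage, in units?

10326

Rearranging demand gives qd = 14661 - p. In a free market, 14661 - p = 5p - 5139 gives the equilibrium p* = 3300, q* = 11361.
The ceiling of 1579 is below the equilibrium price 3300, so it binds.
At p = 1579: qd = 14661 - 1579 = 13082 and qs = 5·1579 - 5139 = 2756.
Shortage = qd - qs = 13082 - 2756 = 10326.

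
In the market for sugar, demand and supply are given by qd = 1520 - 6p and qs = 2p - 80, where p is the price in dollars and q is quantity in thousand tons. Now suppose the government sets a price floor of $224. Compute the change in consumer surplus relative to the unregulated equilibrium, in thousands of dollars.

In a free market, 1520 - 6p = 2p - 80 gives the equilibrium p* = 200, q* = 320.
Since 224 > 200, the floor is binding.
At p = 224: qd = 1520 - 6·224 = 176 and qs = 2·224 - 80 = 368.
Consumer surplus without the control is ½ · (760/3 - 200) · 320 = 25600/3.
With the floor, consumers buy 176 units at 224, so CS = ½ · (760/3 - 224) · 176 = 7744/3.
Change in consumer surplus = 7744/3 - 25600/3 = -5952.

-5952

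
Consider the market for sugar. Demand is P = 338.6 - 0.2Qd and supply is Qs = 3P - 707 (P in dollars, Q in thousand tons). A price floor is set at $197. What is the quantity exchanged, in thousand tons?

Rearranging demand gives Qd = 1693 - 5P. In a free market, 1693 - 5P = 3P - 707 gives the equilibrium P* = 300, Q* = 193.
Since 197 is below P* = 300, the floor does not bind and the free-market outcome prevails.

193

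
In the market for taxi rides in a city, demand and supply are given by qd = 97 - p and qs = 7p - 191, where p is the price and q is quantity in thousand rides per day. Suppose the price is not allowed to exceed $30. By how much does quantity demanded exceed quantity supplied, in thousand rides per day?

Setting quantity demanded equal to quantity supplied, 97 - p = 7p - 191, gives p* = 36 and q* = 61.
Because the ceiling (30) lies below the market-clearing price, it is binding.
At p = 30: qd = 97 - 30 = 67 and qs = 7·30 - 191 = 19.
Shortage = qd - qs = 67 - 19 = 48.

48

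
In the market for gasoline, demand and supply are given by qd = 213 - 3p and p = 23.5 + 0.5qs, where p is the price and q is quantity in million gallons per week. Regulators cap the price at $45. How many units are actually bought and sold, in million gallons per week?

43

Rearranging supply gives qs = 2p - 47. Equilibrium: 213 - 3p = 2p - 47, so 260 = 5p and p* = 52, q* = 57.
Since 45 < 52, the ceiling is binding.
At p = 45: qd = 213 - 3·45 = 78 and qs = 2·45 - 47 = 43.
The quantity actually transacted is the short side, supply: 43.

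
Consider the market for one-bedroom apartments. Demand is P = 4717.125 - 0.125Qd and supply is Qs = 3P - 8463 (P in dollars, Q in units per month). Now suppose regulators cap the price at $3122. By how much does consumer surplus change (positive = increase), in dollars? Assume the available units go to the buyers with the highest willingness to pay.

319761.75

Rearranging demand gives Qd = 37737 - 8P. In a free market, 37737 - 8P = 3P - 8463 gives the equilibrium P* = 4200, Q* = 4137.
The ceiling of 3122 is below the equilibrium price 4200, so it binds.
At P = 3122: Qd = 37737 - 8·3122 = 12761 and Qs = 3·3122 - 8463 = 903.
Consumer surplus without the control is ½ · (4717.125 - 4200) · 4137 = 1069673.0625.
With the ceiling, 903 units are sold at 3122 (assume they go to the highest-value buyers). The demand price at Q = 903 is 4604.25, so CS = ½ · [(4717.125 - 3122) + (4604.25 - 3122)] · 903 = 1389434.8125.
Change in consumer surplus = 1389434.8125 - 1069673.0625 = 319761.75.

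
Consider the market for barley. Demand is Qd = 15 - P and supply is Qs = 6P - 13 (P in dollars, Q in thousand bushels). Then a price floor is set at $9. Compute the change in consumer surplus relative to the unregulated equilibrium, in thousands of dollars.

-42.5

Setting quantity demanded equal to quantity supplied, 15 - P = 6P - 13, gives P* = 4 and Q* = 11.
The floor of 9 is above the equilibrium price 4, so it binds.
At P = 9: Qd = 15 - 9 = 6 and Qs = 6·9 - 13 = 41.
Consumer surplus without the control is ½ · (15 - 4) · 11 = 60.5.
With the floor, consumers buy 6 units at 9, so CS = ½ · (15 - 9) · 6 = 18.
Change in consumer surplus = 18 - 60.5 = -42.5.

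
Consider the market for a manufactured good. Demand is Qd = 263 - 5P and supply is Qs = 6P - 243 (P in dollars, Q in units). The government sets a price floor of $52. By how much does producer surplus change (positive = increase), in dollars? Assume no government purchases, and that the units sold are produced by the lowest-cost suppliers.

In a free market, 263 - 5P = 6P - 243 gives the equilibrium P* = 46, Q* = 33.
Because the floor (52) lies above the market-clearing price, it is binding.
At P = 52: Qd = 263 - 5·52 = 3 and Qs = 6·52 - 243 = 69.
Producer surplus without the control is ½ · (46 - 40.5) · 33 = 90.75.
With the floor, 3 units are sold at 52. The supply price at Q = 3 is 41, so PS = ½ · [(52 - 40.5) + (52 - 41)] · 3 = 33.75.
Change in producer surplus = 33.75 - 90.75 = -57.

-57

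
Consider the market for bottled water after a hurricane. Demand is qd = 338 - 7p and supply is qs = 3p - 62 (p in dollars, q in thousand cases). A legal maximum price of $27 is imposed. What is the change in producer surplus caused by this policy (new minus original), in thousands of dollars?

-500.5

Setting quantity demanded equal to quantity supplied, 338 - 7p = 3p - 62, gives p* = 40 and q* = 58.
The ceiling of 27 is below the equilibrium price 40, so it binds.
At p = 27: qd = 338 - 7·27 = 149 and qs = 3·27 - 62 = 19.
Producer surplus without the control is ½ · (40 - 62/3) · 58 = 1682/3.
With the ceiling, producers sell 19 units at 27, so PS = ½ · (27 - 62/3) · 19 = 361/6.
Change in producer surplus = 361/6 - 1682/3 = -500.5.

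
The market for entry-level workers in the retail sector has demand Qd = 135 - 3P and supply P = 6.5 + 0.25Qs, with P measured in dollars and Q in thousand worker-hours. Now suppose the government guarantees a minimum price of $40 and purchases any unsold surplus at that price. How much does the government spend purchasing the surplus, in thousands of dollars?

4760

Rearranging supply gives Qs = 4P - 26. In a free market, 135 - 3P = 4P - 26 gives the equilibrium P* = 23, Q* = 66.
Because the floor (40) lies above the market-clearing price, it is binding.
At P = 40: Qd = 135 - 3·40 = 15 and Qs = 4·40 - 26 = 134.
Surplus = Qs - Qd = 119.
Government expenditure = surplus × support price = 119 × 40 = 4760.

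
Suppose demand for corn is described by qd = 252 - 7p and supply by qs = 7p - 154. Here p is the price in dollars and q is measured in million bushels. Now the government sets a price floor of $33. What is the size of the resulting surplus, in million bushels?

Equilibrium: 252 - 7p = 7p - 154, so 406 = 14p and p* = 29, q* = 49.
Since 33 > 29, the floor is binding.
At p = 33: qd = 252 - 7·33 = 21 and qs = 7·33 - 154 = 77.
Surplus = qs - qd = 77 - 21 = 56.

56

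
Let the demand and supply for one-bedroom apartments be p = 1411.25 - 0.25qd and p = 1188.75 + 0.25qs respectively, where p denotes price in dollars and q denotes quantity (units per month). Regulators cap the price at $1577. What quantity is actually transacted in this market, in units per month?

Rearranging demand gives qd = 5645 - 4p; rearranging supply gives qs = 4p - 4755. Setting quantity demanded equal to quantity supplied, 5645 - 4p = 4p - 4755, gives p* = 1300 and q* = 445.
The ceiling of 1577 is above the equilibrium price 1300, so it is not binding; the market clears at p* = 1300, q* = 445.

445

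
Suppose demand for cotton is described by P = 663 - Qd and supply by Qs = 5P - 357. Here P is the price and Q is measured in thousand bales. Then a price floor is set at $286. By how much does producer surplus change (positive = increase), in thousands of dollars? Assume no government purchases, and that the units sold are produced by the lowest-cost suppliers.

Rearranging demand gives Qd = 663 - P. Without the control the market clears where 663 - P = 5P - 357, i.e. P* = 170 and Q* = 493.
The floor of 286 is above the equilibrium price 170, so it binds.
At P = 286: Qd = 663 - 286 = 377 and Qs = 5·286 - 357 = 1073.
Producer surplus without the control is ½ · (170 - 71.4) · 493 = 24304.9.
With the floor, 377 units are sold at 286. The supply price at Q = 377 is 146.8, so PS = ½ · [(286 - 71.4) + (286 - 146.8)] · 377 = 66691.3.
Change in producer surplus = 66691.3 - 24304.9 = 42386.4.

42386.4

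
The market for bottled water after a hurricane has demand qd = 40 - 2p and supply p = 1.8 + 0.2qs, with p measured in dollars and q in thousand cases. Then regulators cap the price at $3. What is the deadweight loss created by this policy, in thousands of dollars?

140

Rearranging supply gives qs = 5p - 9. Setting quantity demanded equal to quantity supplied, 40 - 2p = 5p - 9, gives p* = 7 and q* = 26.
Since 3 < 7, the ceiling is binding.
At p = 3: qd = 40 - 2·3 = 34 and qs = 5·3 - 9 = 6.
Quantity traded falls to 6. At q = 6 the demand price is (40 - 6)/2 = 17 and the supply price is (9 + 6)/5 = 3.
Deadweight loss = ½ · (17 - 3) · (26 - 6) = ½ · 14 · 20 = 140.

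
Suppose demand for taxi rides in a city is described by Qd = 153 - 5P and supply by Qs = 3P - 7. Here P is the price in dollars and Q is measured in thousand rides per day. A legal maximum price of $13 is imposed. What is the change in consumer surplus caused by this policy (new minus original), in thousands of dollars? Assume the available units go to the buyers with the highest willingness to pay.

179.9

Setting quantity demanded equal to quantity supplied, 153 - 5P = 3P - 7, gives P* = 20 and Q* = 53.
Because the ceiling (13) lies below the market-clearing price, it is binding.
At P = 13: Qd = 153 - 5·13 = 88 and Qs = 3·13 - 7 = 32.
Consumer surplus without the control is ½ · (30.6 - 20) · 53 = 280.9.
With the ceiling, 32 units are sold at 13 (assume they go to the highest-value buyers). The demand price at Q = 32 is 24.2, so CS = ½ · [(30.6 - 13) + (24.2 - 13)] · 32 = 460.8.
Change in consumer surplus = 460.8 - 280.9 = 179.9.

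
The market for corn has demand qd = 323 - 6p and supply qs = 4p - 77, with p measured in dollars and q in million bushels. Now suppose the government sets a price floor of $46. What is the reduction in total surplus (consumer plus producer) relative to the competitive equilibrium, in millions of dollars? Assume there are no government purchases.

270

In a free market, 323 - 6p = 4p - 77 gives the equilibrium p* = 40, q* = 83.
The floor of 46 is above the equilibrium price 40, so it binds.
At p = 46: qd = 323 - 6·46 = 47 and qs = 4·46 - 77 = 107.
Quantity traded falls to 47. At q = 47 the demand price is (323 - 47)/6 = 46 and the supply price is (77 + 47)/4 = 31.
Deadweight loss = ½ · (46 - 31) · (83 - 47) = ½ · 15 · 36 = 270.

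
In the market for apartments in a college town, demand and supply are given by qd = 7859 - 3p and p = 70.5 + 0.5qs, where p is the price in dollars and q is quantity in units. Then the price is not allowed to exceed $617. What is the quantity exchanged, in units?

1093

Rearranging supply gives qs = 2p - 141. Without the control the market clears where 7859 - 3p = 2p - 141, i.e. p* = 1600 and q* = 3059.
The ceiling of 617 is below the equilibrium price 1600, so it binds.
At p = 617: qd = 7859 - 3·617 = 6008 and qs = 2·617 - 141 = 1093.
The quantity actually transacted is the short side, supply: 1093.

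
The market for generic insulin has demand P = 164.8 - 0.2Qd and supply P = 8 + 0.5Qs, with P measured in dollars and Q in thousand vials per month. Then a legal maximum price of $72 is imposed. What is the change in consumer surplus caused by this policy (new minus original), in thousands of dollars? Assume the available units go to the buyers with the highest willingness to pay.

5222.4

Rearranging demand gives Qd = 824 - 5P; rearranging supply gives Qs = 2P - 16. Without the control the market clears where 824 - 5P = 2P - 16, i.e. P* = 120 and Q* = 224.
Because the ceiling (72) lies below the market-clearing price, it is binding.
At P = 72: Qd = 824 - 5·72 = 464 and Qs = 2·72 - 16 = 128.
Consumer surplus without the control is ½ · (164.8 - 120) · 224 = 5017.6.
With the ceiling, 128 units are sold at 72 (assume they go to the highest-value buyers). The demand price at Q = 128 is 139.2, so CS = ½ · [(164.8 - 72) + (139.2 - 72)] · 128 = 10240.
Change in consumer surplus = 10240 - 5017.6 = 5222.4.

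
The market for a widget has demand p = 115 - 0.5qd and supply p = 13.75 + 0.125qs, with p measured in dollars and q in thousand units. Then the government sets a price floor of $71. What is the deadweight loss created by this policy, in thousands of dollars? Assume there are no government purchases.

Rearranging demand gives qd = 230 - 2p; rearranging supply gives qs = 8p - 110. Without the control the market clears where 230 - 2p = 8p - 110, i.e. p* = 34 and q* = 162.
Because the floor (71) lies above the market-clearing price, it is binding.
At p = 71: qd = 230 - 2·71 = 88 and qs = 8·71 - 110 = 458.
Quantity traded falls to 88. At q = 88 the demand price is (230 - 88)/2 = 71 and the supply price is (110 + 88)/8 = 24.75.
Deadweight loss = ½ · (71 - 24.75) · (162 - 88) = ½ · 46.25 · 74 = 1711.25.

1711.25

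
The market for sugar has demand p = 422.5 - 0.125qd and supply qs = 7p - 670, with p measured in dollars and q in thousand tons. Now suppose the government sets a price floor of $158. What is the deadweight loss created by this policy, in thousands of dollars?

Rearranging demand gives qd = 3380 - 8p. In a free market, 3380 - 8p = 7p - 670 gives the equilibrium p* = 270, q* = 1220.
The floor of 158 is below the equilibrium price 270, so it is not binding; the market clears at p* = 270, q* = 1220.
Since the control does not bind, no trades are prevented and deadweight loss is zero.

0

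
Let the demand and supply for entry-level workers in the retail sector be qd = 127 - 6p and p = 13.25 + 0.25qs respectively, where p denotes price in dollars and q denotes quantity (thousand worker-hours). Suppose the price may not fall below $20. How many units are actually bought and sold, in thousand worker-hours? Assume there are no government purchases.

7

Rearranging supply gives qs = 4p - 53. In a free market, 127 - 6p = 4p - 53 gives the equilibrium p* = 18, q* = 19.
Since 20 > 18, the floor is binding.
At p = 20: qd = 127 - 6·20 = 7 and qs = 4·20 - 53 = 27.
The quantity actually transacted is the short side, demand: 7.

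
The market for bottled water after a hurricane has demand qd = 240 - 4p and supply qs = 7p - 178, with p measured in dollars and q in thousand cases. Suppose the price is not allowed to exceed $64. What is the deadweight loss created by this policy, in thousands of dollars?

Setting quantity demanded equal to quantity supplied, 240 - 4p = 7p - 178, gives p* = 38 and q* = 88.
The ceiling of 64 is above the equilibrium price 38, so it is not binding; the market clears at p* = 38, q* = 88.
Since the control does not bind, no trades are prevented and deadweight loss is zero.

0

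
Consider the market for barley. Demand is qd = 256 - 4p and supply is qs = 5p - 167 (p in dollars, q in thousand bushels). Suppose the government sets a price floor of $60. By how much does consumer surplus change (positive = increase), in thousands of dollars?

-546

Without the control the market clears where 256 - 4p = 5p - 167, i.e. p* = 47 and q* = 68.
Because the floor (60) lies above the market-clearing price, it is binding.
At p = 60: qd = 256 - 4·60 = 16 and qs = 5·60 - 167 = 133.
Consumer surplus without the control is ½ · (64 - 47) · 68 = 578.
With the floor, consumers buy 16 units at 60, so CS = ½ · (64 - 60) · 16 = 32.
Change in consumer surplus = 32 - 578 = -546.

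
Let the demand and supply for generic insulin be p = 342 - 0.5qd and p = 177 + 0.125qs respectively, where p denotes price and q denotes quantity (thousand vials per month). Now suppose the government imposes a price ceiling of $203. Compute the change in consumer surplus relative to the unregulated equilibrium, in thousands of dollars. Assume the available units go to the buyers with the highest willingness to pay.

Rearranging demand gives qd = 684 - 2p; rearranging supply gives qs = 8p - 1416. Setting quantity demanded equal to quantity supplied, 684 - 2p = 8p - 1416, gives p* = 210 and q* = 264.
Since 203 < 210, the ceiling is binding.
At p = 203: qd = 684 - 2·203 = 278 and qs = 8·203 - 1416 = 208.
Consumer surplus without the control is ½ · (342 - 210) · 264 = 17424.
With the ceiling, 208 units are sold at 203 (assume they go to the highest-value buyers). The demand price at q = 208 is 238, so CS = ½ · [(342 - 203) + (238 - 203)] · 208 = 18096.
Change in consumer surplus = 18096 - 17424 = 672.

672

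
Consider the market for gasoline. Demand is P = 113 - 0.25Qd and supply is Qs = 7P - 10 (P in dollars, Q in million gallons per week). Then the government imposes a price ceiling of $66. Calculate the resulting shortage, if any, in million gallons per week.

0

Rearranging demand gives Qd = 452 - 4P. Without the control the market clears where 452 - 4P = 7P - 10, i.e. P* = 42 and Q* = 284.
Since 66 is above P* = 42, the ceiling does not bind and the free-market outcome prevails.
Since the control does not bind, there is no shortage.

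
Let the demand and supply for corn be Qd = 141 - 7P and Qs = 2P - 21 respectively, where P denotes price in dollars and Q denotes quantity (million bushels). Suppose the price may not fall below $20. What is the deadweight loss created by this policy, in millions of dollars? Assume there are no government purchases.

Equilibrium: 141 - 7P = 2P - 21, so 162 = 9P and P* = 18, Q* = 15.
The floor of 20 is above the equilibrium price 18, so it binds.
At P = 20: Qd = 141 - 7·20 = 1 and Qs = 2·20 - 21 = 19.
Quantity traded falls to 1. At Q = 1 the demand price is (141 - 1)/7 = 20 and the supply price is (21 + 1)/2 = 11.
Deadweight loss = ½ · (20 - 11) · (15 - 1) = ½ · 9 · 14 = 63.

63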